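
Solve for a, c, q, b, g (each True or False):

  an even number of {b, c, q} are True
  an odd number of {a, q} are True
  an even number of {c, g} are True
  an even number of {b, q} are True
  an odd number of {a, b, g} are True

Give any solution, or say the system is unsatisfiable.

a = False, c = False, q = True, b = True, g = False

{b, c, q}: 2 true → even ✓
{a, q}: 1 true → odd ✓
{c, g}: 0 true → even ✓
{b, q}: 2 true → even ✓
{a, b, g}: 1 true → odd ✓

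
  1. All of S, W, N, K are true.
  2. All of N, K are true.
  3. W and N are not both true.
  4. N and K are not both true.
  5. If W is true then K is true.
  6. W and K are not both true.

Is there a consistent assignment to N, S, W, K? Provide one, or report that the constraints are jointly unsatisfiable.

Unsatisfiable — no assignment works.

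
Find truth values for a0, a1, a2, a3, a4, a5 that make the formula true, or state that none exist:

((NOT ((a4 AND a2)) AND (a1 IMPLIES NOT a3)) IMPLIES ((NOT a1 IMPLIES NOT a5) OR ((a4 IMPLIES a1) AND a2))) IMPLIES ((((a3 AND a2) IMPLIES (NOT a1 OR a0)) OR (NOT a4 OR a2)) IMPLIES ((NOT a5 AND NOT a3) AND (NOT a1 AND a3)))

a0: False, a1: False, a2: False, a3: True, a4: False, a5: True

  ((NOT ((a4 AND a2)) AND (a1 IMPLIES NOT a3)) IMPLIES ((NOT a1 IMPLIES NOT a5) OR ((a4 IMPLIES a1) AND a2))) IMPLIES ((((a3 AND a2) IMPLIES (NOT a1 OR a0)) OR (NOT a4 OR a2)) IMPLIES ((NOT a5 AND NOT a3) AND (NOT a1 AND a3))) = True
    (NOT ((a4 AND a2)) AND (a1 IMPLIES NOT a3)) IMPLIES ((NOT a1 IMPLIES NOT a5) OR ((a4 IMPLIES a1) AND a2)) = False
      NOT ((a4 AND a2)) AND (a1 IMPLIES NOT a3) = True
        NOT ((a4 AND a2)) = True
          a4 AND a2 = False
        a1 IMPLIES NOT a3 = True
          NOT a3 = False
      (NOT a1 IMPLIES NOT a5) OR ((a4 IMPLIES a1) AND a2) = False
        NOT a1 IMPLIES NOT a5 = False
          NOT a1 = True
          NOT a5 = False
        (a4 IMPLIES a1) AND a2 = False
          a4 IMPLIES a1 = True
    (((a3 AND a2) IMPLIES (NOT a1 OR a0)) OR (NOT a4 OR a2)) IMPLIES ((NOT a5 AND NOT a3) AND (NOT a1 AND a3)) = False
      ((a3 AND a2) IMPLIES (NOT a1 OR a0)) OR (NOT a4 OR a2) = True
        (a3 AND a2) IMPLIES (NOT a1 OR a0) = True
          a3 AND a2 = False
          NOT a1 OR a0 = True
            NOT a1 = True
        NOT a4 OR a2 = True
          NOT a4 = True
      (NOT a5 AND NOT a3) AND (NOT a1 AND a3) = False
        NOT a5 AND NOT a3 = False
          NOT a5 = False
          NOT a3 = False
        NOT a1 AND a3 = True
          NOT a1 = True
The formula evaluates to True.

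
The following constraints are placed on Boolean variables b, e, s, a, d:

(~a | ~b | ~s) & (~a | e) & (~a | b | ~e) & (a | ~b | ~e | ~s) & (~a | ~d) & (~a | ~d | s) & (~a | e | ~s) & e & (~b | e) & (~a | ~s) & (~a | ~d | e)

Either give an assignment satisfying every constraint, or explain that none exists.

Unit clause (e) forces e = True.
Set b = False.
  then (~a | b | ~e) forces a = False.
Set s = False.
Set d = True.
All clauses satisfied.

b = False, e = True, s = False, a = False, d = True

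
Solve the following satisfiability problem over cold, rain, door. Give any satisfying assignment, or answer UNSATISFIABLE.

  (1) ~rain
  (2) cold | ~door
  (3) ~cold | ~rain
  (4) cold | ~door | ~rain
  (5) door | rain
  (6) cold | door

Unit clause (~rain) forces rain = False.
In (door | rain) only door is left, so door = True.
In (cold | ~door) only cold is left, so cold = True.
Check each clause:
  (~rain): ~rain holds.
  (cold | ~door): cold holds.
  (~cold | ~rain): ~rain holds.
  (cold | ~door | ~rain): cold holds.
  (door | rain): door holds.
  (cold | door): cold holds.
All clauses satisfied.

cold = True, rain = False, door = True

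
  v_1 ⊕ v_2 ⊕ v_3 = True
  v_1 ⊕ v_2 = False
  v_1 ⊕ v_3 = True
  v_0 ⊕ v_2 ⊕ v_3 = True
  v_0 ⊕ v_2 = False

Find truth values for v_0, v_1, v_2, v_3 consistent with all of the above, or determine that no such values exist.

v_0 = False, v_1 = False, v_2 = False, v_3 = True

v_1 ⊕ v_2 ⊕ v_3 = F ⊕ F ⊕ T = True ✓
v_1 ⊕ v_2 = F ⊕ F = False ✓
v_1 ⊕ v_3 = F ⊕ T = True ✓
v_0 ⊕ v_2 ⊕ v_3 = F ⊕ F ⊕ T = True ✓
v_0 ⊕ v_2 = F ⊕ F = False ✓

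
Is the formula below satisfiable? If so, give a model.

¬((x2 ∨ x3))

x2 = False, x3 = False

  ¬((x2 ∨ x3)) = True
    x2 ∨ x3 = False
The formula evaluates to True.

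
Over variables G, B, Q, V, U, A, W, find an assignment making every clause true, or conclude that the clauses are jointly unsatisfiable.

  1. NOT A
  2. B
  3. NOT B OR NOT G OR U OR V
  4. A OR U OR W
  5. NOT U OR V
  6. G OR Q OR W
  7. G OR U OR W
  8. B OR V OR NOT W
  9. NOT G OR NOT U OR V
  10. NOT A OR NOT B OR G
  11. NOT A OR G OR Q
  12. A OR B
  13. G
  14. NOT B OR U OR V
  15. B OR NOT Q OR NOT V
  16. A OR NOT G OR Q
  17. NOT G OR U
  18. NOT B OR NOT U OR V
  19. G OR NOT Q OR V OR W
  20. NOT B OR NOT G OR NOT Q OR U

Unit clause (NOT A) forces A = False.
Unit clause (B) forces B = True.
Unit clause (G) forces G = True.
In (A OR NOT G OR Q) only Q is left, so Q = True.
In (NOT G OR U) only U is left, so U = True.
In (NOT B OR NOT U OR V) only V is left, so V = True.
Set W = True.
All clauses satisfied.

G = True, B = True, Q = True, V = True, U = True, A = False, W = True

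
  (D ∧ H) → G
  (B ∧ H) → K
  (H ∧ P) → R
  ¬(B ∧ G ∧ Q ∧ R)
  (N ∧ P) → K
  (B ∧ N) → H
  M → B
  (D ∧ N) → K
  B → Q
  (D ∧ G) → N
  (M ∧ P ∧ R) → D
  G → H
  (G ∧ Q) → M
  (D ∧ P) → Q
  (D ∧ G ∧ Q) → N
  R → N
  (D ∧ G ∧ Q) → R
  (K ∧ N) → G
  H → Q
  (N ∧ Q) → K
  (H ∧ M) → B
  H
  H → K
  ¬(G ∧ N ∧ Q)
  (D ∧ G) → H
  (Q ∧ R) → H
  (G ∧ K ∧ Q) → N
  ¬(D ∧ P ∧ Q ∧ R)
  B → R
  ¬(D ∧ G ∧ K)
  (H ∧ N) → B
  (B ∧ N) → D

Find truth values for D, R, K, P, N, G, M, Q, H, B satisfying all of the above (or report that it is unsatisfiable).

D = False, R = False, K = True, P = False, N = False, G = False, M = False, Q = True, H = True, B = False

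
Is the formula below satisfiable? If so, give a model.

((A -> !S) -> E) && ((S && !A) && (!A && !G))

A=F; G=F; S=T; E=T

  (A -> !S) -> E = True
    A -> !S = True
      !S = False
  (S && !A) && (!A && !G) = True
    S && !A = True
      !A = True
    !A && !G = True
      !A = True
      !G = True
Both conjuncts True, so the formula holds.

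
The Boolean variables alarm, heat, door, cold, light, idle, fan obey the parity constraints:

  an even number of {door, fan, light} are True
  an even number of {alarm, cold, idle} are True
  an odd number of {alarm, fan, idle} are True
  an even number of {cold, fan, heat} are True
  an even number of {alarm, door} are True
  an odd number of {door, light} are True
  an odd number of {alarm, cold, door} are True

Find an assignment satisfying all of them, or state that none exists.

Unsatisfiable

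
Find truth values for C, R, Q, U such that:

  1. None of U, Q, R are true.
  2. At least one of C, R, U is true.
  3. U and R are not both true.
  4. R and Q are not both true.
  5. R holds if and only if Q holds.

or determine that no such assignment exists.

C: True, R: False, Q: False, U: False

  (1) {U, Q, R}: 0 true — none ✓
  (2) {C, R, U}: 1 true — at least one ✓
  (3) U=F, R=F — not both ✓
  (4) R=F, Q=F — not both ✓
  (5) R=F, Q=F — same ✓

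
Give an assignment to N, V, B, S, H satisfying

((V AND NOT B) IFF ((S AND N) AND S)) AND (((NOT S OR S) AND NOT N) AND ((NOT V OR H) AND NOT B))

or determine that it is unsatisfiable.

N = False, V = False, B = False, S = True, H = True

  (V AND NOT B) IFF ((S AND N) AND S) = True
    V AND NOT B = False
      NOT B = True
    (S AND N) AND S = False
      S AND N = False
  ((NOT S OR S) AND NOT N) AND ((NOT V OR H) AND NOT B) = True
    (NOT S OR S) AND NOT N = True
      NOT S OR S = True
        NOT S = False
      NOT N = True
    (NOT V OR H) AND NOT B = True
      NOT V OR H = True
        NOT V = True
      NOT B = True
Both conjuncts True, so the formula holds.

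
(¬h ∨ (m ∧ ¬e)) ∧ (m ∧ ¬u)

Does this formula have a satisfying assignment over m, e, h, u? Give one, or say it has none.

m = True, e = False, h = True, u = False

  ¬h ∨ (m ∧ ¬e) = True
    ¬h = False
    m ∧ ¬e = True
      ¬e = True
  m ∧ ¬u = True
    ¬u = True
Both conjuncts True, so the formula holds.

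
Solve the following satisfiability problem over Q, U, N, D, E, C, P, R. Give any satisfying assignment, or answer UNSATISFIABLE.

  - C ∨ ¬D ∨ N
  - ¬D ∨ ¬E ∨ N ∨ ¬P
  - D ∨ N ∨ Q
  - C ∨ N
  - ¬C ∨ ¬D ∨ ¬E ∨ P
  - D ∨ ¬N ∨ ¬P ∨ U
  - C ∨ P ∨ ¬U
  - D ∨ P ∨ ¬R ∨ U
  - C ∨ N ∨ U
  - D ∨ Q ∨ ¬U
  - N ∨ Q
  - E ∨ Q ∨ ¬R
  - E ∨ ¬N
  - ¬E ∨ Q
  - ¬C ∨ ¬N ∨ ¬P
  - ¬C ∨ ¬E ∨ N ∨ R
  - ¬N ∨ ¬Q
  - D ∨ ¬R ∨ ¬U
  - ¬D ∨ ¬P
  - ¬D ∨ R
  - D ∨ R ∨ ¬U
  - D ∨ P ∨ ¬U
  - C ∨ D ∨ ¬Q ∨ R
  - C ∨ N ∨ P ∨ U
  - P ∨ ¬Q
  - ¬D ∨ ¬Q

Q = True; U = False; N = False; D = False; E = False; C = True; P = True; R = True

Try Q = False:
  (N ∨ Q) forces N = True.
  (E ∨ ¬N) forces E = True.
  clause (¬E ∨ Q) is falsified — backtrack.
So Q = True.
  then (¬N ∨ ¬Q) forces N = False.
  then (P ∨ ¬Q) forces P = True.
  then (¬D ∨ ¬Q) forces D = False.
  then (C ∨ N) forces C = True.
Set U = False.
Set E = False.
Set R = True.
All clauses satisfied.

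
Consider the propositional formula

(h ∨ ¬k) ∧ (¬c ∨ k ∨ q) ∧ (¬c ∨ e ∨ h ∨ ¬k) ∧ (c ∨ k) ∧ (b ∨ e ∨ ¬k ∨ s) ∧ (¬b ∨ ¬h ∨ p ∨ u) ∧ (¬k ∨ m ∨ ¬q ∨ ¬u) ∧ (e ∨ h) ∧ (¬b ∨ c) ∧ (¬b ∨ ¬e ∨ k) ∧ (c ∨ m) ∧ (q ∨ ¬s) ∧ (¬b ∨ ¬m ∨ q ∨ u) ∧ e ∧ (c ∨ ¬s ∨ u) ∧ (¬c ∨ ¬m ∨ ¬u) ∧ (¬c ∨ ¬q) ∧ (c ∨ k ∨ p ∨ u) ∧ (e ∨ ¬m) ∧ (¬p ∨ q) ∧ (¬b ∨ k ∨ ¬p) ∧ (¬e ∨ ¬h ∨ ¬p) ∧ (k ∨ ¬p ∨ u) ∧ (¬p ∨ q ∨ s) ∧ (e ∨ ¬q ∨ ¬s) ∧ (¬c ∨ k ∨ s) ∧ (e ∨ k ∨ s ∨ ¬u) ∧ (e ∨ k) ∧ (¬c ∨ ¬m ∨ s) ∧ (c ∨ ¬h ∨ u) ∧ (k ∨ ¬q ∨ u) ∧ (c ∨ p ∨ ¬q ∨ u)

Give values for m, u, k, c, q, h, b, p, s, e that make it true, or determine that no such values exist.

Unit clause (e) forces e = True.
Set m = False.
  then (c ∨ m) forces c = True.
  then (¬c ∨ ¬q) forces q = False.
  then (¬p ∨ q) forces p = False.
  then (¬c ∨ k ∨ q) forces k = True.
  then (q ∨ ¬s) forces s = False.
  then (h ∨ ¬k) forces h = True.
Set u = False.
  then (¬b ∨ ¬h ∨ p ∨ u) forces b = False.
All clauses satisfied.

m = False, u = False, k = True, c = True, q = False, h = True, b = False, p = False, s = False, e = True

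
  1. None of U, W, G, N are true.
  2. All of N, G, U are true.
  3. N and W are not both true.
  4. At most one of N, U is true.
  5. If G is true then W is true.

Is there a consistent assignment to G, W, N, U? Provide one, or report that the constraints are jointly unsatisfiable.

Case G = True:
  Constraint (1) is violated (G=T) — contradiction.
Case G = False:
  Constraint (2) is violated (G=F) — contradiction.
Both cases fail — unsatisfiable.

The formula is unsatisfiable.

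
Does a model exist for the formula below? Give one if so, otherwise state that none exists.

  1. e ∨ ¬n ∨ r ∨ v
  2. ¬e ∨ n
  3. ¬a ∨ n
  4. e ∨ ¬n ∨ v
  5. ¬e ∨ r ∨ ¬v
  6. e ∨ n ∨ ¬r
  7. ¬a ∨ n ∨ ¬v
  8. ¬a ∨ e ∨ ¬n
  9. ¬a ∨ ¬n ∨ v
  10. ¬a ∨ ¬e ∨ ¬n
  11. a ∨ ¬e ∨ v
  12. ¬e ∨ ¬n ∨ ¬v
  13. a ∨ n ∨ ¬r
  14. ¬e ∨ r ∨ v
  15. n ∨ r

a = False, v = True, n = True, e = False, r = True

Try a = True:
  (¬a ∨ n) forces n = True.
  (¬a ∨ e ∨ ¬n) forces e = True.
  clause (¬a ∨ ¬e ∨ ¬n) is falsified — backtrack.
So a = False.
Set v = True.
Set n = True.
  then (¬e ∨ ¬n ∨ ¬v) forces e = False.
Set r = True.
All clauses satisfied.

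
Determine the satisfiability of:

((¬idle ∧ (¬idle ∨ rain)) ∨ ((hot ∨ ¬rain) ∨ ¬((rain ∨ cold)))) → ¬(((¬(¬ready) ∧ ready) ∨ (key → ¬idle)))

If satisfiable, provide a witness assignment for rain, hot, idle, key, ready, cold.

rain: True, hot: True, idle: True, key: True, ready: False, cold: True

  ((¬idle ∧ (¬idle ∨ rain)) ∨ ((hot ∨ ¬rain) ∨ ¬((rain ∨ cold)))) → ¬(((¬(¬ready) ∧ ready) ∨ (key → ¬idle))) = True
    (¬idle ∧ (¬idle ∨ rain)) ∨ ((hot ∨ ¬rain) ∨ ¬((rain ∨ cold))) = True
      ¬idle ∧ (¬idle ∨ rain) = False
        ¬idle = False
        ¬idle ∨ rain = True
          ¬idle = False
      (hot ∨ ¬rain) ∨ ¬((rain ∨ cold)) = True
        hot ∨ ¬rain = True
          ¬rain = False
        ¬((rain ∨ cold)) = False
          rain ∨ cold = True
    ¬(((¬(¬ready) ∧ ready) ∨ (key → ¬idle))) = True
      (¬(¬ready) ∧ ready) ∨ (key → ¬idle) = False
        ¬(¬ready) ∧ ready = False
          ¬(¬ready) = False
            ¬ready = True
        key → ¬idle = False
          ¬idle = False
The formula evaluates to True.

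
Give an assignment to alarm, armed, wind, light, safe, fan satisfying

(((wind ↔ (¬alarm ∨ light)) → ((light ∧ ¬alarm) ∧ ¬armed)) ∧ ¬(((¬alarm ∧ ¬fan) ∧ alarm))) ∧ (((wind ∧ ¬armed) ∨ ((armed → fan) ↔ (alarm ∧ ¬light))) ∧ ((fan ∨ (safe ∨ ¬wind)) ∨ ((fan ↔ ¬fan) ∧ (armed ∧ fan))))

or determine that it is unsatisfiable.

alarm: False, armed: True, wind: False, light: True, safe: False, fan: False

  ((wind ↔ (¬alarm ∨ light)) → ((light ∧ ¬alarm) ∧ ¬armed)) ∧ ¬(((¬alarm ∧ ¬fan) ∧ alarm)) = True
    (wind ↔ (¬alarm ∨ light)) → ((light ∧ ¬alarm) ∧ ¬armed) = True
      wind ↔ (¬alarm ∨ light) = False
        ¬alarm ∨ light = True
          ¬alarm = True
      (light ∧ ¬alarm) ∧ ¬armed = False
        light ∧ ¬alarm = True
          ¬alarm = True
        ¬armed = False
    ¬(((¬alarm ∧ ¬fan) ∧ alarm)) = True
      (¬alarm ∧ ¬fan) ∧ alarm = False
        ¬alarm ∧ ¬fan = True
          ¬alarm = True
          ¬fan = True
  ((wind ∧ ¬armed) ∨ ((armed → fan) ↔ (alarm ∧ ¬light))) ∧ ((fan ∨ (safe ∨ ¬wind)) ∨ ((fan ↔ ¬fan) ∧ (armed ∧ fan))) = True
    (wind ∧ ¬armed) ∨ ((armed → fan) ↔ (alarm ∧ ¬light)) = True
      wind ∧ ¬armed = False
        ¬armed = False
      (armed → fan) ↔ (alarm ∧ ¬light) = True
        armed → fan = False
        alarm ∧ ¬light = False
          ¬light = False
    (fan ∨ (safe ∨ ¬wind)) ∨ ((fan ↔ ¬fan) ∧ (armed ∧ fan)) = True
      fan ∨ (safe ∨ ¬wind) = True
        safe ∨ ¬wind = True
          ¬wind = True
      (fan ↔ ¬fan) ∧ (armed ∧ fan) = False
        fan ↔ ¬fan = False
          ¬fan = True
        armed ∧ fan = False
Both conjuncts True, so the formula holds.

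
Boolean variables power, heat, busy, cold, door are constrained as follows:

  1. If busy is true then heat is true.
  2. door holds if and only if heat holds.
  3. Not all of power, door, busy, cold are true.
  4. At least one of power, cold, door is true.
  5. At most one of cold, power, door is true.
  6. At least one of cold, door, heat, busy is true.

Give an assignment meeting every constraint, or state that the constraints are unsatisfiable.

power: False, heat: False, busy: False, cold: True, door: False

  (1) busy=F ⇒ heat: vacuous ✓
  (2) door=F, heat=F — same ✓
  (3) {power, door, busy, cold}: 1/4 true — not all ✓
  (4) {power, cold, door}: 1 true — at least one ✓
  (5) {cold, power, door}: 1 true — at most one ✓
  (6) {cold, door, heat, busy}: 1 true — at least one ✓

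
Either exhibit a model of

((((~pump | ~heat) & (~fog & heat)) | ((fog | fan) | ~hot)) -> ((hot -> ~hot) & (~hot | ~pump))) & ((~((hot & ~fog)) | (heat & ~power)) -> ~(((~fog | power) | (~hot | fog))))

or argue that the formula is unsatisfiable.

fan = False, fog = False, heat = True, hot = True, pump = True, power = True

  (((~pump | ~heat) & (~fog & heat)) | ((fog | fan) | ~hot)) -> ((hot -> ~hot) & (~hot | ~pump)) = True
    ((~pump | ~heat) & (~fog & heat)) | ((fog | fan) | ~hot) = False
      (~pump | ~heat) & (~fog & heat) = False
        ~pump | ~heat = False
          ~pump = False
          ~heat = False
        ~fog & heat = True
          ~fog = True
      (fog | fan) | ~hot = False
        fog | fan = False
        ~hot = False
    (hot -> ~hot) & (~hot | ~pump) = False
      hot -> ~hot = False
        ~hot = False
      ~hot | ~pump = False
        ~hot = False
        ~pump = False
  (~((hot & ~fog)) | (heat & ~power)) -> ~(((~fog | power) | (~hot | fog))) = True
    ~((hot & ~fog)) | (heat & ~power) = False
      ~((hot & ~fog)) = False
        hot & ~fog = True
          ~fog = True
      heat & ~power = False
        ~power = False
    ~(((~fog | power) | (~hot | fog))) = False
      (~fog | power) | (~hot | fog) = True
        ~fog | power = True
          ~fog = True
        ~hot | fog = False
          ~hot = False
Both conjuncts True, so the formula holds.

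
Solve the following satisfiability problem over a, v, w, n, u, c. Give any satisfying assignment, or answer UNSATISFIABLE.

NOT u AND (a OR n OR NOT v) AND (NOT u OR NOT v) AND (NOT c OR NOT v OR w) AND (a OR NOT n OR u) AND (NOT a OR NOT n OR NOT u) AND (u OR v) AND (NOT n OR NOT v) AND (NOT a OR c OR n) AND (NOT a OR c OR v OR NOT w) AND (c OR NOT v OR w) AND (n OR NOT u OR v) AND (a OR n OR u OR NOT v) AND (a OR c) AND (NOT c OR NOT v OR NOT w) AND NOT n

Case n = True:
  Clause (NOT n) is falsified — contradiction.
Case n = False:
  (NOT u) forces u = False.
  (u OR v) forces v = True.
  (a OR n OR NOT v) forces a = True.
  (NOT a OR c OR n) forces c = True.
  (NOT c OR NOT v OR w) forces w = True.
  Clause (NOT c OR NOT v OR NOT w) is falsified — contradiction.
Both cases fail, so the formula is unsatisfiable.

No satisfying assignment exists.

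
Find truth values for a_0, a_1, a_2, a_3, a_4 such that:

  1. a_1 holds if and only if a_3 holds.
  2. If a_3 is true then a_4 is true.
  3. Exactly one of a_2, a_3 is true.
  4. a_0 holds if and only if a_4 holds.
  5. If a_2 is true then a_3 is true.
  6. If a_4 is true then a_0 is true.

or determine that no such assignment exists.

a_0=T, a_1=T, a_2=F, a_3=T, a_4=T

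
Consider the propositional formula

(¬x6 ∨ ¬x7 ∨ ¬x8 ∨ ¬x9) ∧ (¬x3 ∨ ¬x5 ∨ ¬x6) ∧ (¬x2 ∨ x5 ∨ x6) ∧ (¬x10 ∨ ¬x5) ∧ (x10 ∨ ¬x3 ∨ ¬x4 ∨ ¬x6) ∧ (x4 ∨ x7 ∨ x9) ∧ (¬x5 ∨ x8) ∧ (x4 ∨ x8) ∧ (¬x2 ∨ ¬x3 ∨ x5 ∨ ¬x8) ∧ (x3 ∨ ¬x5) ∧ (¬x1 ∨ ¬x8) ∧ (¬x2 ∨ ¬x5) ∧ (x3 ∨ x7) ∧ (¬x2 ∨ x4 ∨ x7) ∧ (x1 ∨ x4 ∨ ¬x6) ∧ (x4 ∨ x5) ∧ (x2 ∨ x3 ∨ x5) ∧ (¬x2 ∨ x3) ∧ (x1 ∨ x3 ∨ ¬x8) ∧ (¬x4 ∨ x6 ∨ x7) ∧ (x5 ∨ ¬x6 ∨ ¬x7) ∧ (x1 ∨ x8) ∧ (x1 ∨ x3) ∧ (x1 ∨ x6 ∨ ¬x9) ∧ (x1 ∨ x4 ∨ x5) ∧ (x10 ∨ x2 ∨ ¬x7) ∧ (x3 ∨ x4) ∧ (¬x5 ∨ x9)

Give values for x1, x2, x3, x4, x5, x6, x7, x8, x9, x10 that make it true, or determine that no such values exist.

Set x1 = True.
  then (¬x1 ∨ ¬x8) forces x8 = False.
  then (¬x5 ∨ x8) forces x5 = False.
  then (x4 ∨ x8) forces x4 = True.
Set x2 = True.
  then (¬x2 ∨ x5 ∨ x6) forces x6 = True.
  then (¬x2 ∨ x3) forces x3 = True.
  then (x5 ∨ ¬x6 ∨ ¬x7) forces x7 = False.
  then (x10 ∨ ¬x3 ∨ ¬x4 ∨ ¬x6) forces x10 = True.
Set x9 = True.
All clauses satisfied.

x1=T, x2=T, x3=T, x4=T, x5=F, x6=T, x7=F, x8=F, x9=T, x10=T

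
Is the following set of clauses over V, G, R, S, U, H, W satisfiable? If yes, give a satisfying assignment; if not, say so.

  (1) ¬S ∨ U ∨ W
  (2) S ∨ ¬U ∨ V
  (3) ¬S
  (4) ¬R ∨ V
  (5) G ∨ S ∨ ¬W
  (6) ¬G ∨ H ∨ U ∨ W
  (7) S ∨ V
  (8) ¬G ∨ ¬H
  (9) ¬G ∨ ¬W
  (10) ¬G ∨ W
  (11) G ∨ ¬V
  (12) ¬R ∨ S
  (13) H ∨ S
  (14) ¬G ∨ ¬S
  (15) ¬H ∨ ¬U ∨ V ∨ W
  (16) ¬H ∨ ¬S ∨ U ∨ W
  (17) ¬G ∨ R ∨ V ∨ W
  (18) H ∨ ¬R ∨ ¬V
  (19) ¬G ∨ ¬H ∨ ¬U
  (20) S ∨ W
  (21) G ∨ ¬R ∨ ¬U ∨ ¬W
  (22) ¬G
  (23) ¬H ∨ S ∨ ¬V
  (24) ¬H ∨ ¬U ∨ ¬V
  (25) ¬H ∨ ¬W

Case G = True:
  Clause (¬G) is falsified — contradiction.
Case G = False:
  (¬S) forces S = False.
  (G ∨ S ∨ ¬W) forces W = False.
  Clause (S ∨ W) is falsified — contradiction.
Both cases fail, so the formula is unsatisfiable.

The formula is unsatisfiable.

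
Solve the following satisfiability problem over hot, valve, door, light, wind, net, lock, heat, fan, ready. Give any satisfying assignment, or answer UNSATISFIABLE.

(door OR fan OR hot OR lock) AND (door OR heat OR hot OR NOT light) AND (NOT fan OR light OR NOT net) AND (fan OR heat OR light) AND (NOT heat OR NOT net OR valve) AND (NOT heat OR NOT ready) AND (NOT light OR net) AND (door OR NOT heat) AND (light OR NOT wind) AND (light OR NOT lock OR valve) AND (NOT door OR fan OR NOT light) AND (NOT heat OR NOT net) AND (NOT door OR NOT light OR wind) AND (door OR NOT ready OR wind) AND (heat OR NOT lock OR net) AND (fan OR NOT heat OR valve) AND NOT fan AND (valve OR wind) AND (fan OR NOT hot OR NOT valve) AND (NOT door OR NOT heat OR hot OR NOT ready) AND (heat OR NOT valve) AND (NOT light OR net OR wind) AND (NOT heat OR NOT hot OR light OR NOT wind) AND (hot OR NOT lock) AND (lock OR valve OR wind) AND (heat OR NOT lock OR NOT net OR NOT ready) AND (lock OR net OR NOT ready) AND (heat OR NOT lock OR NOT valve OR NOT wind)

hot = True, valve = False, door = False, light = True, wind = True, net = True, lock = True, heat = False, fan = False, ready = False

Unit clause (NOT fan) forces fan = False.
Set hot = True.
  then (fan OR NOT hot OR NOT valve) forces valve = False.
  then (fan OR NOT heat OR valve) forces heat = False.
  then (valve OR wind) forces wind = True.
  then (fan OR heat OR light) forces light = True.
  then (NOT light OR net) forces net = True.
  then (NOT door OR fan OR NOT light) forces door = False.
Set lock = True.
  then (heat OR NOT lock OR NOT net OR NOT ready) forces ready = False.
All clauses satisfied.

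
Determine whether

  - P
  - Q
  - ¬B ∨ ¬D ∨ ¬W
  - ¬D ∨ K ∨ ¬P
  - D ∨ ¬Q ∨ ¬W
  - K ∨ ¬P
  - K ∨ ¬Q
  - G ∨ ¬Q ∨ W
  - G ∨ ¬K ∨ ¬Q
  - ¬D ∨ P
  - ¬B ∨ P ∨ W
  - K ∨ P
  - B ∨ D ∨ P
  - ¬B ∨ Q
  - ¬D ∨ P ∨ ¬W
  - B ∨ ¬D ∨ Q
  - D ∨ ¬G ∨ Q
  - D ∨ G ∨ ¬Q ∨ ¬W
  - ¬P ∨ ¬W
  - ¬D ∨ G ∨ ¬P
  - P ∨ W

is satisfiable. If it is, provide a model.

Unit clause (P) forces P = True.
Unit clause (Q) forces Q = True.
In (K ∨ ¬P) only K is left, so K = True.
In (G ∨ ¬K ∨ ¬Q) only G is left, so G = True.
In (¬P ∨ ¬W) only ¬W is left, so W = False.
Set D = True.
Set B = False.
All clauses satisfied.

D: True, W: False, Q: True, P: True, K: True, B: False, G: True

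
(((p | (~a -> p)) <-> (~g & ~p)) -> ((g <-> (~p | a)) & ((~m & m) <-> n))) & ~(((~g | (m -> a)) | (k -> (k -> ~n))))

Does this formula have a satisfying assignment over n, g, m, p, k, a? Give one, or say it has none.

n=T, g=T, m=T, p=T, k=T, a=F

  ((p | (~a -> p)) <-> (~g & ~p)) -> ((g <-> (~p | a)) & ((~m & m) <-> n)) = True
    (p | (~a -> p)) <-> (~g & ~p) = False
      p | (~a -> p) = True
        ~a -> p = True
          ~a = True
      ~g & ~p = False
        ~g = False
        ~p = False
    (g <-> (~p | a)) & ((~m & m) <-> n) = False
      g <-> (~p | a) = False
        ~p | a = False
          ~p = False
      (~m & m) <-> n = False
        ~m & m = False
          ~m = False
  ~(((~g | (m -> a)) | (k -> (k -> ~n)))) = True
    (~g | (m -> a)) | (k -> (k -> ~n)) = False
      ~g | (m -> a) = False
        ~g = False
        m -> a = False
      k -> (k -> ~n) = False
        k -> ~n = False
          ~n = False
Both conjuncts True, so the formula holds.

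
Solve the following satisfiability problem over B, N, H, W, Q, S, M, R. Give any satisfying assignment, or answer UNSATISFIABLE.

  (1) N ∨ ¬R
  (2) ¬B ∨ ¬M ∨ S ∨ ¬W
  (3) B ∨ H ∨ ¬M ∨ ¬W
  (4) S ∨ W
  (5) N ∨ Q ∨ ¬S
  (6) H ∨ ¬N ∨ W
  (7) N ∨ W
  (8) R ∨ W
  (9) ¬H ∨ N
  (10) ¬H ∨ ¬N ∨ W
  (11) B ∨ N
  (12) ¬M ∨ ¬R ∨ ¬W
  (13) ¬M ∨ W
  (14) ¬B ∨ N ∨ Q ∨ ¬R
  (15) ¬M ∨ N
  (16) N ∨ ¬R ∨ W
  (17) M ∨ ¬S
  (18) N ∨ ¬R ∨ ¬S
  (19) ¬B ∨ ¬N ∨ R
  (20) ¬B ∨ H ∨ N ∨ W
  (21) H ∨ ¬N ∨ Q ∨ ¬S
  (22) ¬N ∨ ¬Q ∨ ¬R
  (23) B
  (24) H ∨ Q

B = True, N = False, H = False, W = True, Q = True, S = False, M = False, R = False

Unit clause (B) forces B = True.
Set N = False.
  then (N ∨ ¬R) forces R = False.
  then (N ∨ W) forces W = True.
  then (¬H ∨ N) forces H = False.
  then (¬M ∨ N) forces M = False.
  then (M ∨ ¬S) forces S = False.
  then (H ∨ Q) forces Q = True.
All clauses satisfied.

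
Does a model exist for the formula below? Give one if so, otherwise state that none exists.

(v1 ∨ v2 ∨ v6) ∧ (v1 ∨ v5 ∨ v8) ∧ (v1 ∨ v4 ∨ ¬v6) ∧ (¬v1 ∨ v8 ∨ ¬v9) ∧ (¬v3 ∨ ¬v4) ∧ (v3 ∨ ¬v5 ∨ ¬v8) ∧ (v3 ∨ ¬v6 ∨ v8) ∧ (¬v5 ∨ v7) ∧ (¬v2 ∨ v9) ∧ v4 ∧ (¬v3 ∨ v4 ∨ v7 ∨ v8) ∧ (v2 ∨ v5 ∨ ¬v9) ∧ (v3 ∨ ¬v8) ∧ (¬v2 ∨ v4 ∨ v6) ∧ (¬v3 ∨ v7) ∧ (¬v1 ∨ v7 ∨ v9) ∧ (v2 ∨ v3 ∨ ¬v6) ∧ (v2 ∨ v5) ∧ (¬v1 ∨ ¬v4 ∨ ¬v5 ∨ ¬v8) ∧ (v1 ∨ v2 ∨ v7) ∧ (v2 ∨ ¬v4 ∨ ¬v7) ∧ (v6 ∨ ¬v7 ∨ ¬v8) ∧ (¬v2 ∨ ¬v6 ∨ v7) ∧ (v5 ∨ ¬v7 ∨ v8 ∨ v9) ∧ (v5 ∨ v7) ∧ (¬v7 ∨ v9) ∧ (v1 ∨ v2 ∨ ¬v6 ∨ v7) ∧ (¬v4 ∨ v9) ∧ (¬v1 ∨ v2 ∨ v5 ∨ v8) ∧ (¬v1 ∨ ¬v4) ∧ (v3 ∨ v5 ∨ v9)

v1: False, v2: True, v3: False, v4: True, v5: True, v6: False, v7: True, v8: False, v9: True

Unit clause (v4) forces v4 = True.
In (¬v4 ∨ v9) only v9 is left, so v9 = True.
In (¬v1 ∨ ¬v4) only ¬v1 is left, so v1 = False.
In (¬v3 ∨ ¬v4) only ¬v3 is left, so v3 = False.
In (v3 ∨ ¬v8) only ¬v8 is left, so v8 = False.
In (v1 ∨ v5 ∨ v8) only v5 is left, so v5 = True.
In (v3 ∨ ¬v6 ∨ v8) only ¬v6 is left, so v6 = False.
In (¬v5 ∨ v7) only v7 is left, so v7 = True.
In (v2 ∨ ¬v4 ∨ ¬v7) only v2 is left, so v2 = True.
All clauses satisfied.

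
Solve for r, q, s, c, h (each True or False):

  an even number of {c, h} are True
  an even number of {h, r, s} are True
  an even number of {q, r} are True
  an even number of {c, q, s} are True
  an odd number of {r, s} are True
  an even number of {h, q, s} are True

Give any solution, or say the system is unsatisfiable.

r = False, q = False, s = True, c = True, h = True

{c, h}: 2 true → even ✓
{h, r, s}: 2 true → even ✓
{q, r}: 0 true → even ✓
{c, q, s}: 2 true → even ✓
{r, s}: 1 true → odd ✓
{h, q, s}: 2 true → even ✓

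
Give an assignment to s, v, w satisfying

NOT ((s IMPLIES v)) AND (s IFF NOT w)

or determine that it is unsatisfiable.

s = True, v = False, w = False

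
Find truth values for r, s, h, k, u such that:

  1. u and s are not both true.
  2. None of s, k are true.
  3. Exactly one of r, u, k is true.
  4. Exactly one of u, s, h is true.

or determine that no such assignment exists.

r = False, s = False, h = False, k = False, u = True

  (1) u=T, s=F — not both ✓
  (2) {s, k}: 0 true — none ✓
  (3) {r, u, k}: 1 true — exactly one ✓
  (4) {u, s, h}: 1 true — exactly one ✓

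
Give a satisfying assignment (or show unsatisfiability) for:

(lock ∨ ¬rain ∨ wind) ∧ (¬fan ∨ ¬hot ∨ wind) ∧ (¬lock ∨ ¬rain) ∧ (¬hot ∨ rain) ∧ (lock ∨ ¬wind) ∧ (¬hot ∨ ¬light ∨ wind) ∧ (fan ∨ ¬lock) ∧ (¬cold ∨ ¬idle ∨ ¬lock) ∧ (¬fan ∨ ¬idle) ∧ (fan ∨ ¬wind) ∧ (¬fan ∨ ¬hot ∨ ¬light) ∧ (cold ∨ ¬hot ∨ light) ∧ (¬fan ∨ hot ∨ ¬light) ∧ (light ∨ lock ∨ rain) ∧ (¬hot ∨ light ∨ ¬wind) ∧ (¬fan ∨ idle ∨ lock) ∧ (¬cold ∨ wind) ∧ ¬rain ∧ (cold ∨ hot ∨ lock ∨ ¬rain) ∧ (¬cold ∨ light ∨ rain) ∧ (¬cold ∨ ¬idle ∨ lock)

hot: False, fan: True, wind: False, cold: False, lock: True, idle: False, rain: False, light: False

Unit clause (¬rain) forces rain = False.
In (¬hot ∨ rain) only ¬hot is left, so hot = False.
Set fan = True.
  then (¬fan ∨ ¬idle) forces idle = False.
  then (¬fan ∨ hot ∨ ¬light) forces light = False.
  then (light ∨ lock ∨ rain) forces lock = True.
  then (¬cold ∨ light ∨ rain) forces cold = False.
Set wind = False.
All clauses satisfied.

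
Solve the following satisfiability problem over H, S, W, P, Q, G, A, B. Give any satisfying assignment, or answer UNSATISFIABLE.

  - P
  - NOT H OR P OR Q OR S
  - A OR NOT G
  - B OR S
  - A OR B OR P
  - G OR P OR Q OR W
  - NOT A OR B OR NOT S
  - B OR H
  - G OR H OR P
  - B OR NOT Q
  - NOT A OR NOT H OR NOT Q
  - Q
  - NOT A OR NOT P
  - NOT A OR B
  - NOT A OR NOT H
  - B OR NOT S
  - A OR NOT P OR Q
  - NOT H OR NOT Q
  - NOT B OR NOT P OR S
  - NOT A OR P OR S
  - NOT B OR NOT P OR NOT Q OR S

H: False; S: True; W: True; P: True; Q: True; G: False; A: False; B: True

Unit clause (P) forces P = True.
Unit clause (Q) forces Q = True.
In (NOT A OR NOT P) only NOT A is left, so A = False.
In (NOT H OR NOT Q) only NOT H is left, so H = False.
In (A OR NOT G) only NOT G is left, so G = False.
In (B OR H) only B is left, so B = True.
In (NOT B OR NOT P OR S) only S is left, so S = True.
Set W = True.
All clauses satisfied.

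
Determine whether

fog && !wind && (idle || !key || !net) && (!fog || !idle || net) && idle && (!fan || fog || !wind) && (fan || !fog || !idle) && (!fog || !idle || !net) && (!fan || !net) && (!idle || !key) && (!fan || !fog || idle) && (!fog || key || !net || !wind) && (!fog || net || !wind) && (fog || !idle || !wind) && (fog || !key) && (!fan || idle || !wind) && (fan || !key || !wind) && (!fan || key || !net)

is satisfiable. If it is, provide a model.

The formula is unsatisfiable.

Case idle = True:
  (fog) forces fog = True.
  (!wind) forces wind = False.
  (!fog || !idle || net) forces net = True.
  Clause (!fog || !idle || !net) is falsified — contradiction.
Case idle = False:
  Clause (idle) is falsified — contradiction.
Both cases fail, so the formula is unsatisfiable.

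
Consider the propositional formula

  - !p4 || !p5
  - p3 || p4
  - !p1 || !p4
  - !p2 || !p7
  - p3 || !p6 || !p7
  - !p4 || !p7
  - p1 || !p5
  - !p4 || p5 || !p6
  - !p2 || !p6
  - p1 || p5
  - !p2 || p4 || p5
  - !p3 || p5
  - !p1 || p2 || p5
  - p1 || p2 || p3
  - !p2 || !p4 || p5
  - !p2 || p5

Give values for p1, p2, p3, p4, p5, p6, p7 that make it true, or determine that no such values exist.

p1: True; p2: False; p3: True; p4: False; p5: True; p6: True; p7: False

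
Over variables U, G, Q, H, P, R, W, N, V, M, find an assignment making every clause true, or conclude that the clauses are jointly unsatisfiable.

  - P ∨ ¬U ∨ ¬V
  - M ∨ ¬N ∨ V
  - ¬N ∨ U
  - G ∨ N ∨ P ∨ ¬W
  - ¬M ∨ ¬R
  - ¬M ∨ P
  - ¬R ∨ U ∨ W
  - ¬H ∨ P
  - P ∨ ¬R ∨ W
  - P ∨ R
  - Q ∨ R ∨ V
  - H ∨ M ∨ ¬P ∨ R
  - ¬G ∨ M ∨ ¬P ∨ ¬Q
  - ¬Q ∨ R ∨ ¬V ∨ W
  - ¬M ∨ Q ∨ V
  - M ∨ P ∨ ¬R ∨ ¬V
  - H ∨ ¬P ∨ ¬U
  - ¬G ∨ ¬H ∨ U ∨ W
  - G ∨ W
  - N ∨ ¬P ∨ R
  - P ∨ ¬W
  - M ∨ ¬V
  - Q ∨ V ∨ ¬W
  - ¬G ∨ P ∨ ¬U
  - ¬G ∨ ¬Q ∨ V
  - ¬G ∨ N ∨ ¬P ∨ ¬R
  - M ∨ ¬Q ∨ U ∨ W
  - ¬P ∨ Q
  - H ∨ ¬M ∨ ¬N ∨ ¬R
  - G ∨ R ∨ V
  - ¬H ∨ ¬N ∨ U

U=T, G=T, Q=T, H=T, P=T, R=F, W=T, N=T, V=T, M=T

Set U = True.
Set G = True.
  then (¬G ∨ P ∨ ¬U) forces P = True.
  then (¬P ∨ Q) forces Q = True.
  then (¬G ∨ M ∨ ¬P ∨ ¬Q) forces M = True.
  then (H ∨ ¬P ∨ ¬U) forces H = True.
  then (¬G ∨ ¬Q ∨ V) forces V = True.
  then (¬M ∨ ¬R) forces R = False.
  then (¬Q ∨ R ∨ ¬V ∨ W) forces W = True.
  then (N ∨ ¬P ∨ R) forces N = True.
All clauses satisfied.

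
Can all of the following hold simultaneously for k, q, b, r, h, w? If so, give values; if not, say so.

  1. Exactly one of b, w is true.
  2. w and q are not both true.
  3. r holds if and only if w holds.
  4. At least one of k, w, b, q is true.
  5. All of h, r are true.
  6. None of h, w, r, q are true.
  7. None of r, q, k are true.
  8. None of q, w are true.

Case r = True:
  Constraint (6) is violated (r=T) — contradiction.
Case r = False:
  Constraint (5) is violated (r=F) — contradiction.
Both cases fail — unsatisfiable.

Unsatisfiable — no assignment works.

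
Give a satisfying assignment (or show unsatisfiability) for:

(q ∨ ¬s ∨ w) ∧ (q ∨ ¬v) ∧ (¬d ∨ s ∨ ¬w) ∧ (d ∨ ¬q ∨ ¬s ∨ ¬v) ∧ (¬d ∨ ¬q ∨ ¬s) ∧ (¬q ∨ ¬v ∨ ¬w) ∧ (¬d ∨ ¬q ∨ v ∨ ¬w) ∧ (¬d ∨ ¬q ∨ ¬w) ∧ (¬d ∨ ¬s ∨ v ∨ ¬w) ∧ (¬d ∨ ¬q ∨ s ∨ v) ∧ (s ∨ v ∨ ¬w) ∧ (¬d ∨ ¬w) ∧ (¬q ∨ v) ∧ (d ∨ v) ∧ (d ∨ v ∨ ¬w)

Set q = True.
  then (¬q ∨ v) forces v = True.
  then (¬q ∨ ¬v ∨ ¬w) forces w = False.
Try s = True:
  (d ∨ ¬q ∨ ¬s ∨ ¬v) forces d = True.
  clause (¬d ∨ ¬q ∨ ¬s) is falsified — backtrack.
So s = False.
Set d = True.
All clauses satisfied.

q=T, s=F, d=T, v=T, w=F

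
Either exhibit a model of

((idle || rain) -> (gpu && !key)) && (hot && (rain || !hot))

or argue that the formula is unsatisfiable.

rain = True, idle = False, gpu = True, hot = True, key = False

  (idle || rain) -> (gpu && !key) = True
    idle || rain = True
    gpu && !key = True
      !key = True
  hot && (rain || !hot) = True
    rain || !hot = True
      !hot = False
Both conjuncts True, so the formula holds.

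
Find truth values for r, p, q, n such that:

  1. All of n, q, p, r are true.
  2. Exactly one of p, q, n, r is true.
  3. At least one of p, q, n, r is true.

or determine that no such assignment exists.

Case r = True:
  (1) forces n = True.
  Constraint (2) is violated (n=T, r=T) — contradiction.
Case r = False:
  Constraint (1) is violated (r=F) — contradiction.
Both cases fail — unsatisfiable.

The formula is unsatisfiable.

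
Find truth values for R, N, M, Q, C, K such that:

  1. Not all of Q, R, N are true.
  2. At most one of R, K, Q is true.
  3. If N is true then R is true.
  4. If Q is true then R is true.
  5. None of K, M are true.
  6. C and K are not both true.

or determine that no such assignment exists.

R=F, N=F, M=F, Q=F, C=F, K=F

  (1) {Q, R, N}: 0/3 true — not all ✓
  (2) {R, K, Q}: 0 true — at most one ✓
  (3) N=F ⇒ R: vacuous ✓
  (4) Q=F ⇒ R: vacuous ✓
  (5) {K, M}: 0 true — none ✓
  (6) C=F, K=F — not both ✓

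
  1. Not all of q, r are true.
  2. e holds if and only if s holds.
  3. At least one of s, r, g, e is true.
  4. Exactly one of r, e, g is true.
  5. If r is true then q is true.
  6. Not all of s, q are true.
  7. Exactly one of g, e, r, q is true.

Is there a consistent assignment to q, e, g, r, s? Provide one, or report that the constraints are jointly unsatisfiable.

q = False, e = False, g = True, r = False, s = False

  (1) {q, r}: 0/2 true — not all ✓
  (2) e=F, s=F — same ✓
  (3) {s, r, g, e}: 1 true — at least one ✓
  (4) {r, e, g}: 1 true — exactly one ✓
  (5) r=F ⇒ q: vacuous ✓
  (6) {s, q}: 0/2 true — not all ✓
  (7) {g, e, r, q}: 1 true — exactly one ✓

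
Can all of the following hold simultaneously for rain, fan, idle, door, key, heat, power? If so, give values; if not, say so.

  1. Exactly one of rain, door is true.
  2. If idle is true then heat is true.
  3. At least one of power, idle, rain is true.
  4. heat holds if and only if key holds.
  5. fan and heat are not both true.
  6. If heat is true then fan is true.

rain=T, fan=F, idle=F, door=F, key=F, heat=F, power=F

  (1) {rain, door}: 1 true — exactly one ✓
  (2) idle=F ⇒ heat: vacuous ✓
  (3) {power, idle, rain}: 1 true — at least one ✓
  (4) heat=F, key=F — same ✓
  (5) fan=F, heat=F — not both ✓
  (6) heat=F ⇒ fan: vacuous ✓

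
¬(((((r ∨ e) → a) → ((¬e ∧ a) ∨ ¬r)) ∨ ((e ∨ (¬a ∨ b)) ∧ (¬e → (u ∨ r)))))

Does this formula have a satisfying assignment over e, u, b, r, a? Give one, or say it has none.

The formula is unsatisfiable.

Case r = True: the formula simplifies to ¬(((a → (¬e ∧ a)) ∨ (e ∨ (¬a ∨ b)))).
  a = True: simplifies to ¬((¬e ∨ (e ∨ b))).
    e = True: this becomes ¬((False ∨ True)) = False.
    e = False: this becomes ¬((True ∨ b)) = False.
  a = False: this becomes ¬((True ∨ True)) = False.
Case r = False: the formula becomes ¬((True ∨ ((e ∨ (¬a ∨ b)) ∧ (¬e → u)))) = False.
Both cases fail — unsatisfiable.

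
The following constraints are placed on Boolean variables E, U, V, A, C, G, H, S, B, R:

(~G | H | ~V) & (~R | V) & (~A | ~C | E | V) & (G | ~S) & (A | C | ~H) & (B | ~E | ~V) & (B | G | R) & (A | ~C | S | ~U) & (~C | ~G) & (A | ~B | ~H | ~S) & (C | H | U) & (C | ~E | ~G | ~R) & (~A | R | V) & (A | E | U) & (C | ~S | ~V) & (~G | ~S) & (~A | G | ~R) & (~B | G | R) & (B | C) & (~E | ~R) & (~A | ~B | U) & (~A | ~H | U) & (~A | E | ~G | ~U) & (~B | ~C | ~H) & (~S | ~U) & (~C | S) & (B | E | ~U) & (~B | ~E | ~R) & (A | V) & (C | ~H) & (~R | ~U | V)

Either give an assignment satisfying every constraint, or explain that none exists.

Set E = False.
Set U = True.
  then (~S | ~U) forces S = False.
  then (~C | S) forces C = False.
  then (B | E | ~U) forces B = True.
  then (C | ~H) forces H = False.
Try V = False:
  (~R | V) forces R = False.
  (~A | R | V) forces A = False.
  clause (A | V) is falsified — backtrack.
So V = True.
  then (~G | H | ~V) forces G = False.
  then (~B | G | R) forces R = True.
  then (~A | G | ~R) forces A = False.
All clauses satisfied.

E = False, U = True, V = True, A = False, C = False, G = False, H = False, S = False, B = True, R = True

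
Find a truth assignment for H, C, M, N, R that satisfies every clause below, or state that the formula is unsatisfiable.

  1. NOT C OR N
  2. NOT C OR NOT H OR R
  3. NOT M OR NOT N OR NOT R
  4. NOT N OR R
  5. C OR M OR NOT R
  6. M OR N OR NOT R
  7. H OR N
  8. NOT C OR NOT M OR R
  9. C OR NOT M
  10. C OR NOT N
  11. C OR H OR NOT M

H: True; C: True; M: False; N: True; R: True

Set H = True.
Set C = True.
  then (NOT C OR N) forces N = True.
  then (NOT C OR NOT H OR R) forces R = True.
  then (NOT M OR NOT N OR NOT R) forces M = False.
All clauses satisfied.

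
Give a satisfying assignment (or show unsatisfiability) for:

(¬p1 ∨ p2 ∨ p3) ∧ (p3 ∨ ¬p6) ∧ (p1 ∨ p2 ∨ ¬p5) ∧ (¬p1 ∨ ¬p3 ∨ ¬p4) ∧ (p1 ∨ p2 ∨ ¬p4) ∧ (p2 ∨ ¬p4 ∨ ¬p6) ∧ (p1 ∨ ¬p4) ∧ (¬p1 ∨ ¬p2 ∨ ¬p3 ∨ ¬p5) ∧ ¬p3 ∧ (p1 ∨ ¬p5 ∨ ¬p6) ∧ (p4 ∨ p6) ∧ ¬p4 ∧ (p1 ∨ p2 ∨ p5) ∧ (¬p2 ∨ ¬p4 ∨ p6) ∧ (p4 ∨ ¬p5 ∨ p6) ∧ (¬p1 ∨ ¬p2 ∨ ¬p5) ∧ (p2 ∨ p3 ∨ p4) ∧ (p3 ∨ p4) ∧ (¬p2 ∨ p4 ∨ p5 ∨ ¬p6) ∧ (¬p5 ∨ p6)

The formula is unsatisfiable.

Case p4 = True:
  Clause (¬p4) is falsified — contradiction.
Case p4 = False:
  (¬p3) forces p3 = False.
  Clause (p3 ∨ p4) is falsified — contradiction.
Both cases fail, so the formula is unsatisfiable.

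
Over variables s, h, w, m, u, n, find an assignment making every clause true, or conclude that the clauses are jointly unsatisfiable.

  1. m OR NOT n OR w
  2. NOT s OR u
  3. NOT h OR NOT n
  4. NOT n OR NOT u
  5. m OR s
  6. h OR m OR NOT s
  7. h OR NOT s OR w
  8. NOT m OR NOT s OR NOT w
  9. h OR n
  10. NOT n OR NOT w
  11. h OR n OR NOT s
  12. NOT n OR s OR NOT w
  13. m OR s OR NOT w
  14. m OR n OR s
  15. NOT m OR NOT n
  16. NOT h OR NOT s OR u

Set s = True.
  then (NOT s OR u) forces u = True.
  then (NOT n OR NOT u) forces n = False.
  then (h OR n) forces h = True.
Set w = False.
Set m = False.
All clauses satisfied.

s = True, h = True, w = False, m = False, u = True, n = False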